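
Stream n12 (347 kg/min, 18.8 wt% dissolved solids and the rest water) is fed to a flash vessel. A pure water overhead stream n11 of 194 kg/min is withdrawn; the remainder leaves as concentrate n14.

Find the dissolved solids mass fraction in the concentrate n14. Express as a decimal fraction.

dissolved solids is not removed: 347×0.188 = 65.236 kg/min of dissolved solids enters n14.
Concentrate = 347 − 194 = 153 kg/min.
Mass fraction = 65.236/153 = 0.4264.

0.4264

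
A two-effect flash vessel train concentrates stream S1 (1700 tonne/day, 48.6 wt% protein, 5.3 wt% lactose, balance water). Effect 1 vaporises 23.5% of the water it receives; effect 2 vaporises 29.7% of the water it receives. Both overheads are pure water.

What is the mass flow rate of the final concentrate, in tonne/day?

water in feed = 1700×0.461 = 783.7 tonne/day.
After stage 1: water left = (1−0.235)×783.7 = 599.53; stream total = 1515.8 tonne/day.
After stage 2: water left = (1−0.297)×599.53 = 421.47; final concentrate = 1337.8 tonne/day.

1338 tonne/day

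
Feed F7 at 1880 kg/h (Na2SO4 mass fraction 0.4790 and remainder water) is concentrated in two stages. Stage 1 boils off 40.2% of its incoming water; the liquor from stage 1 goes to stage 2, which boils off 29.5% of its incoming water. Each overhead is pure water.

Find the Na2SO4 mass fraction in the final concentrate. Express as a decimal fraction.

water in feed = 1880×0.521 = 979.48 kg/h.
After stage 1: water left = (1−0.402)×979.48 = 585.73; stream total = 1486.2 kg/h.
After stage 2: water left = (1−0.295)×585.73 = 412.94; final concentrate = 1313.5 kg/h.
Na2SO4 fraction = 900.52/1313.5 = 0.6856.

0.6856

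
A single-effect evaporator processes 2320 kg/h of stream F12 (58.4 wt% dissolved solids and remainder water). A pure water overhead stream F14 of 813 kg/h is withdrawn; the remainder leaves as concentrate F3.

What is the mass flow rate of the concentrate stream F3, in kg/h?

Concentrate = 2320 − 813 = 1507 kg/h.

1507 kg/h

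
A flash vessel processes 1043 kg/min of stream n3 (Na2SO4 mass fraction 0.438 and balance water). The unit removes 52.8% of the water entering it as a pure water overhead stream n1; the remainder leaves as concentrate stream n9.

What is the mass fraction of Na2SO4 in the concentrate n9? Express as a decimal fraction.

0.623

Na2SO4 is not removed: 1043×0.438 = 456.83 kg/min of Na2SO4 enters n9.
water entering = 1043×0.562 = 586.17 kg/min; overhead removed = 0.528×586.17 = 309.5 kg/min.
Concentrate = 1043 − 309.5 = 733.5 kg/min.
Mass fraction = 456.83/733.5 = 0.623.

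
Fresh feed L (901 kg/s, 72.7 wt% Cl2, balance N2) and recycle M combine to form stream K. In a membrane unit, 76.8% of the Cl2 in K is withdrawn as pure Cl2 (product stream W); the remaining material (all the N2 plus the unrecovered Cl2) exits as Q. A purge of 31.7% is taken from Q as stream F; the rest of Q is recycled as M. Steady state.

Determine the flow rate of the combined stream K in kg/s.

1554 kg/s

N2 enters only via L and leaves only via the purge: 901×0.273 = 0.317×(N2 in Q), and the membrane unit passes all N2, so N2 in K = N2 in Q = 775.94 kg/s.
Cl2 in K: m_A = 901×0.727 + (1−0.317)·(1−0.768)·m_A, so m_A = 655.03/0.8415 = 778.36 kg/s.
K = 778.36 + 775.94 = 1554.3 kg/s.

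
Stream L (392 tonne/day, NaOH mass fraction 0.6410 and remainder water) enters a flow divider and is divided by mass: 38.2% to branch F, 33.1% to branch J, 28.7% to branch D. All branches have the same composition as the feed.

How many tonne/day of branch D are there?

Branch D flow = 0.287×392 = 112.5 tonne/day.

112.5 tonne/day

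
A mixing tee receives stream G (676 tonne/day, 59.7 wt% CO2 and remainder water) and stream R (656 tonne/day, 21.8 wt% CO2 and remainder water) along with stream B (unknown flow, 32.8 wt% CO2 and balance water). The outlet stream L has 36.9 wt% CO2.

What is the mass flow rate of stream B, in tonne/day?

1343 tonne/day

Let B be the unknown flow. Total out = 1332 + B.
CO2 balance: 546.58 + 0.328·B = 0.369·(1332 + B)
(0.328 − 0.369)·B = 0.369×1332 − 546.58 = -55.072
B = -55.072 / -0.041 = 1343.2 tonne/day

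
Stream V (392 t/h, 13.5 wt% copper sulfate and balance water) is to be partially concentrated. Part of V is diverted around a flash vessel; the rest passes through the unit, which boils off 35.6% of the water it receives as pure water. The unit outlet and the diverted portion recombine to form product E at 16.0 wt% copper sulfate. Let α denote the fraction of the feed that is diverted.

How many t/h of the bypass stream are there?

193.1 t/h

All 392×0.135 = 52.92 t/h of copper sulfate reaches E, so E = 52.92/0.160 = 330.75 t/h and vapour = 61.25 t/h.
The evaporator receives (1−α)·392 of feed at 0.865 water and removes 0.356 of that water:
0.356×0.865×(1−α)×392 = 61.25
(1−α) = 61.25/120.71 = 0.5074;  α = 0.4926.
Bypass flow = 0.4926×392 = 193.1 t/h.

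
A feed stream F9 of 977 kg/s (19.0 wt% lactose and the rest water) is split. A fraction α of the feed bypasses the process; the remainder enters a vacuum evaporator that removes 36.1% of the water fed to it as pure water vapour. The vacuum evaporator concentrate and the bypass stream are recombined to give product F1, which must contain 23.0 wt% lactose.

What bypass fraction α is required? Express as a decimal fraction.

All 977×0.190 = 185.63 kg/s of lactose reaches F1, so F1 = 185.63/0.230 = 807.09 kg/s and vapour = 169.91 kg/s.
The evaporator receives (1−α)·977 of feed at 0.810 water and removes 0.361 of that water:
0.361×0.810×(1−α)×977 = 169.91
(1−α) = 169.91/285.68 = 0.5948;  α = 0.4052.

0.405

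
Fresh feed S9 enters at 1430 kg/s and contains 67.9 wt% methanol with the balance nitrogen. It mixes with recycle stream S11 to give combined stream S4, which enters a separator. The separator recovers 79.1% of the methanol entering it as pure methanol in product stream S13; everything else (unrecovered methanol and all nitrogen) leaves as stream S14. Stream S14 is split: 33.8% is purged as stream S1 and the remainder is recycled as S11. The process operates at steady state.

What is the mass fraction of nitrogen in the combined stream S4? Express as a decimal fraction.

nitrogen enters only via S9 and leaves only via the purge: 1430×0.321 = 0.338×(nitrogen in S14), and the separator passes all nitrogen, so nitrogen in S4 = nitrogen in S14 = 1358.1 kg/s.
methanol in S4: m_A = 1430×0.679 + (1−0.338)·(1−0.791)·m_A, so m_A = 970.97/0.8616 = 1126.9 kg/s.
S4 = 1126.9 + 1358.1 = 2485 kg/s.
nitrogen fraction in S4 = 1358.1/2485 = 0.5465.

0.5465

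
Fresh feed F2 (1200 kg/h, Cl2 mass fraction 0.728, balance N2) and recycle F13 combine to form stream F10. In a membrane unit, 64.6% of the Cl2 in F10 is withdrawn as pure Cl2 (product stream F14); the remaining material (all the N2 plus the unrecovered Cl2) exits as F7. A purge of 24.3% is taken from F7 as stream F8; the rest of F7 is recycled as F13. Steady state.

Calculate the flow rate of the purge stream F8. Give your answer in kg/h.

N2 enters only via F2 and leaves only via the purge: 1200×0.272 = 0.243×(N2 in F7), and the membrane unit passes all N2, so N2 in F10 = N2 in F7 = 1343.2 kg/h.
Cl2 in F10: m_A = 1200×0.728 + (1−0.243)·(1−0.646)·m_A, so m_A = 873.6/0.7320 = 1193.4 kg/h.
F7 = (1−0.646)×1193.4 + 1343.2 = 1765.7 kg/h.
Purge F8 = 0.243×1765.7 = 429.06 kg/h.

429.1 kg/h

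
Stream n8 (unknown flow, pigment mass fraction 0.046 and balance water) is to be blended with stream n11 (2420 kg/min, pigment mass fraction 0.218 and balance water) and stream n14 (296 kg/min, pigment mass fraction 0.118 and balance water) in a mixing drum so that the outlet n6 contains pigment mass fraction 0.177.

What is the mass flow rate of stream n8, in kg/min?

Let n8 be the unknown flow. Total out = 2716 + n8.
pigment balance: 562.49 + 0.046·n8 = 0.177·(2716 + n8)
(0.046 − 0.177)·n8 = 0.177×2716 − 562.49 = -81.756
n8 = -81.756 / -0.131 = 624.09 kg/min

624.1 kg/min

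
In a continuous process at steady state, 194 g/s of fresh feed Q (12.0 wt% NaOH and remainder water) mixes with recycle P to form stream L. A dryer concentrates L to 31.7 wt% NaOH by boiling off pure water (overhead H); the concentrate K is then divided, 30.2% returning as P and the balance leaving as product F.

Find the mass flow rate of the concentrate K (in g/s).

Overall NaOH balance (none leaves overhead): NaOH in fresh feed = NaOH in product, i.e. 194×0.120 = (1−0.302)·K·0.317.
K = 23.28/(0.317×0.698) = 105.21 g/s.

105.2 g/s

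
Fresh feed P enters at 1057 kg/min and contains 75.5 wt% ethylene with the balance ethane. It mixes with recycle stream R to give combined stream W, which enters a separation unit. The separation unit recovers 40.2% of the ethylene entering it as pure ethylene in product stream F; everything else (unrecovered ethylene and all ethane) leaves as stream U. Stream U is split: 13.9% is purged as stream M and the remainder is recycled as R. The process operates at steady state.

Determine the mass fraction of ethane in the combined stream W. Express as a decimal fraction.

0.531

ethane enters only via P and leaves only via the purge: 1057×0.245 = 0.139×(ethane in U), and the separation unit passes all ethane, so ethane in W = ethane in U = 1863.1 kg/min.
ethylene in W: m_A = 1057×0.755 + (1−0.139)·(1−0.402)·m_A, so m_A = 798.03/0.4851 = 1645 kg/min.
W = 1645 + 1863.1 = 3508.1 kg/min.
ethane fraction in W = 1863.1/3508.1 = 0.531.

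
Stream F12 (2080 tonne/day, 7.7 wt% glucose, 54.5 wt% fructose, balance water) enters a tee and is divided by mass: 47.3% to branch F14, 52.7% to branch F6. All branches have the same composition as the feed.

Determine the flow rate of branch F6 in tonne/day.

1096 tonne/day

Branch F6 flow = 0.527×2080 = 1096.2 tonne/day.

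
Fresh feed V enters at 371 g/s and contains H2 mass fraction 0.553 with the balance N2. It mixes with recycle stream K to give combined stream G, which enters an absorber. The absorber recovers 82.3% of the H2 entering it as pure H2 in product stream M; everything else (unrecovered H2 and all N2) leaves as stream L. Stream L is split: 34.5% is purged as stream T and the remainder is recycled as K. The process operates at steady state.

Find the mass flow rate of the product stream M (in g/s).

191 g/s

H2 in G: m_A = 371×0.553 + (1−0.345)·(1−0.823)·m_A, so m_A = 205.16/0.8841 = 232.07 g/s.
Product M = 0.823×232.07 = 190.99 g/s.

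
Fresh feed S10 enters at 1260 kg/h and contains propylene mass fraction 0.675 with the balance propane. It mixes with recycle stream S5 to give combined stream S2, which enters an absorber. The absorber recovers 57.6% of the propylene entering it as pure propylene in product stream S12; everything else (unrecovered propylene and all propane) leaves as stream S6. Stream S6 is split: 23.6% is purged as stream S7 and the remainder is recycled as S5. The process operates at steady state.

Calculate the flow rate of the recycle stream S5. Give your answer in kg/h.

1733 kg/h

propane enters only via S10 and leaves only via the purge: 1260×0.325 = 0.236×(propane in S6), and the absorber passes all propane, so propane in S2 = propane in S6 = 1735.2 kg/h.
propylene in S2: m_A = 1260×0.675 + (1−0.236)·(1−0.576)·m_A, so m_A = 850.5/0.6761 = 1258 kg/h.
S6 = (1−0.576)×1258 + 1735.2 = 2268.6 kg/h.
Recycle S5 = (1−0.236)×2268.6 = 1733.2 kg/h.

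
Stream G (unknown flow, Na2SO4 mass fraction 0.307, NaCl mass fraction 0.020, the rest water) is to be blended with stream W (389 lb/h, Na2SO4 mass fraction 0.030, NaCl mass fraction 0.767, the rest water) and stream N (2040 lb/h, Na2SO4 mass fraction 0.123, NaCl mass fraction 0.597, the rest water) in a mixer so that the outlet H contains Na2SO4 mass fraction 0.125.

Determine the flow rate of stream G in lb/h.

Let G be the unknown flow. Total out = 2429 + G.
Na2SO4 balance: 262.59 + 0.307·G = 0.125·(2429 + G)
(0.307 − 0.125)·G = 0.125×2429 − 262.59 = 41.035
G = 41.035 / 0.182 = 225.47 lb/h

225.5 lb/h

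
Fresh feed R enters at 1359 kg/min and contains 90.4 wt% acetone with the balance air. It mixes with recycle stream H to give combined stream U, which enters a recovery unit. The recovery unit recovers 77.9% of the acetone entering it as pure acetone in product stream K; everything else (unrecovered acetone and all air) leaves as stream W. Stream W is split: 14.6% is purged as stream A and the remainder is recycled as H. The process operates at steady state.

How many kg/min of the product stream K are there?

acetone in U: m_A = 1359×0.904 + (1−0.146)·(1−0.779)·m_A, so m_A = 1228.5/0.8113 = 1514.3 kg/min.
Product K = 0.779×1514.3 = 1179.7 kg/min.

1180 kg/min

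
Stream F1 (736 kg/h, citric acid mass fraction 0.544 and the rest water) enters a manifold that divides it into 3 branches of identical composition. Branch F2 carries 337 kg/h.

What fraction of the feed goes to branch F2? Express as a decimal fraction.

Fraction to F2 = 337/736 = 0.4579.

0.458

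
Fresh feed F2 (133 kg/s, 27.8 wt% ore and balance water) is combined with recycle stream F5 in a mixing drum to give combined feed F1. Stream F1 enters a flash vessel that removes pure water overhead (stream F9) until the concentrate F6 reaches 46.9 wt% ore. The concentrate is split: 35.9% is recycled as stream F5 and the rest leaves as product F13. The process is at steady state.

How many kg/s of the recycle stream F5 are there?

44.15 kg/s

Overall ore balance (none leaves overhead): ore in fresh feed = ore in product, i.e. 133×0.278 = (1−0.359)·F6·0.469.
F6 = 36.974/(0.469×0.641) = 122.99 kg/s.
Recycle F5 = 0.359×122.99 = 44.153 kg/s.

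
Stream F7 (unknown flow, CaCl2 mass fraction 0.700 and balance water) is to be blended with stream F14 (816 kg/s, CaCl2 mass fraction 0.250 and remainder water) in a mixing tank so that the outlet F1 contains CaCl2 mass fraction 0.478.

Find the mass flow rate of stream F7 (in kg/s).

Let F7 be the unknown flow. Total out = 816 + F7.
CaCl2 balance: 204 + 0.700·F7 = 0.478·(816 + F7)
(0.700 − 0.478)·F7 = 0.478×816 − 204 = 186.05
F7 = 186.05 / 0.222 = 838.05 kg/s

838.1 kg/s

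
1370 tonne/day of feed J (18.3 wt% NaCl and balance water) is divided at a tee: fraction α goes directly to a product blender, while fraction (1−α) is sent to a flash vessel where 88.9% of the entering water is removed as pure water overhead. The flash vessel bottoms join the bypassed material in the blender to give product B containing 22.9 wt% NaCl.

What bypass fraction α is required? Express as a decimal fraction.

All 1370×0.183 = 250.71 tonne/day of NaCl reaches B, so B = 250.71/0.229 = 1094.8 tonne/day and vapour = 275.2 tonne/day.
The evaporator receives (1−α)·1370 of feed at 0.817 water and removes 0.889 of that water:
0.889×0.817×(1−α)×1370 = 275.2
(1−α) = 275.2/995.05 = 0.2766;  α = 0.7234.

0.723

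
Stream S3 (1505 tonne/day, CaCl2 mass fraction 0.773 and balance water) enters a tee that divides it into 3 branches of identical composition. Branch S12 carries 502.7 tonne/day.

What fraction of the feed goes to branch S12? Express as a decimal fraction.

0.334

Fraction to S12 = 502.7/1505 = 0.3340.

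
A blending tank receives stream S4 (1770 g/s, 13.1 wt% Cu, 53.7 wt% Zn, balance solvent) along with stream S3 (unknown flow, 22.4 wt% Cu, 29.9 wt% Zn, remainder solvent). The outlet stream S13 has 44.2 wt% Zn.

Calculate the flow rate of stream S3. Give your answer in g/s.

1176 g/s

Let S3 be the unknown flow. Total out = 1770 + S3.
Zn balance: 950.49 + 0.299·S3 = 0.442·(1770 + S3)
(0.299 − 0.442)·S3 = 0.442×1770 − 950.49 = -168.15
S3 = -168.15 / -0.143 = 1175.9 g/s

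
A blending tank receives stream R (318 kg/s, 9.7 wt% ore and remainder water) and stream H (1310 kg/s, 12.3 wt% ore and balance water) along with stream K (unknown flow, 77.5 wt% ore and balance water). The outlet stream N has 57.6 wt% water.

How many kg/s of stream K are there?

1420 kg/s

Let K be the unknown flow. Total out = 1628 + K.
water balance: 1436 + 0.225·K = 0.576·(1628 + K)
(0.225 − 0.576)·K = 0.576×1628 − 1436 = -498.3
K = -498.3 / -0.351 = 1419.6 kg/s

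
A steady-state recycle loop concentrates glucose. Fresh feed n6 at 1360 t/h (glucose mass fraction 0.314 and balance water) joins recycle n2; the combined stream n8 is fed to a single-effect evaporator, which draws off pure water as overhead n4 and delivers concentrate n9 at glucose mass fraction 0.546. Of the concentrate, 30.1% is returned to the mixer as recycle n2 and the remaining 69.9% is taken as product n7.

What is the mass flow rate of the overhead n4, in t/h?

Overall glucose balance (none leaves overhead): glucose in fresh feed = glucose in product, i.e. 1360×0.314 = (1−0.301)·n9·0.546.
n9 = 427.04/(0.546×0.699) = 1118.9 t/h.
Recycle n2 = 0.301×1118.9 = 336.79 t/h.
Combined feed n8 = 1360 + 336.79 = 1696.8 t/h.
Overhead n4 = n8 − n9 = 1696.8 − 1118.9 = 577.88 t/h.

577.9 t/h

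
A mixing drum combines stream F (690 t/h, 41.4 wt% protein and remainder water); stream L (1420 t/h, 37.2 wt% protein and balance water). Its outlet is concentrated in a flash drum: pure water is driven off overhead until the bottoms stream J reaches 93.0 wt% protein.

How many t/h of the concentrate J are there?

protein entering = 690×0.414 + 1420×0.372 = 813.9 t/h.
All protein reports to J, so J = 813.9/0.930 = 875.16 t/h.

875.2 t/h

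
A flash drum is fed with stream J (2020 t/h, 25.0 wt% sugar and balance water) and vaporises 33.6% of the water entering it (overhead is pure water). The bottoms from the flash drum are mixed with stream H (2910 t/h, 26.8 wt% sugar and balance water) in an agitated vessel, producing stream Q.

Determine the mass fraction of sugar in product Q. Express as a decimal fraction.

0.2906

Vapour removed = 0.336×0.750×2020 = 509.04 t/h; concentrate = 1511 t/h.
sugar reaching the mixer = 505 (from concentrate) + 2910×0.268 = 1284.9 t/h.
Product flow = 1511 + 2910 = 4421 t/h; sugar fraction = 0.2906.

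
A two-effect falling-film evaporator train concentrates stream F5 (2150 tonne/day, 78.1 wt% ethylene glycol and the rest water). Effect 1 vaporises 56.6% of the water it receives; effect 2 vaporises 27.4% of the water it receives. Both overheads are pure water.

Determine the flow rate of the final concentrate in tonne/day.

1828 tonne/day

water in feed = 2150×0.219 = 470.85 tonne/day.
After stage 1: water left = (1−0.566)×470.85 = 204.35; stream total = 1883.5 tonne/day.
After stage 2: water left = (1−0.274)×204.35 = 148.36; final concentrate = 1827.5 tonne/day.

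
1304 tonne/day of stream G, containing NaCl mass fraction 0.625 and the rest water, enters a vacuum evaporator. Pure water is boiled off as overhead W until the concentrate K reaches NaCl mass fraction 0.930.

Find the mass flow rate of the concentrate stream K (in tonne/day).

876.3 tonne/day

NaCl is conserved: 1304×0.625 = 815 tonne/day all reports to the concentrate.
Concentrate = 815/(target fraction) = 876.34 tonne/day.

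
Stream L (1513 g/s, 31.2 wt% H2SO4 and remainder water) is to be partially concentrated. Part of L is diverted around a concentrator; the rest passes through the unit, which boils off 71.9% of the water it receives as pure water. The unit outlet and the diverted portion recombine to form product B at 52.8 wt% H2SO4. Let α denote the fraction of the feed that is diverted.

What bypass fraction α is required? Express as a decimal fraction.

0.173

All 1513×0.312 = 472.06 g/s of H2SO4 reaches B, so B = 472.06/0.528 = 894.05 g/s and vapour = 618.95 g/s.
The evaporator receives (1−α)·1513 of feed at 0.688 water and removes 0.719 of that water:
0.719×0.688×(1−α)×1513 = 618.95
(1−α) = 618.95/748.44 = 0.8270;  α = 0.1730.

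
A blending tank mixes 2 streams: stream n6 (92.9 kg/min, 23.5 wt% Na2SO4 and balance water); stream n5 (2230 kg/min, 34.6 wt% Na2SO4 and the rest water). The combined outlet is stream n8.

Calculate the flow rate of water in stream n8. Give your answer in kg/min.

1529 kg/min

water out = water in = 92.9×0.765 + 2230×0.654 = 1529.5 kg/min.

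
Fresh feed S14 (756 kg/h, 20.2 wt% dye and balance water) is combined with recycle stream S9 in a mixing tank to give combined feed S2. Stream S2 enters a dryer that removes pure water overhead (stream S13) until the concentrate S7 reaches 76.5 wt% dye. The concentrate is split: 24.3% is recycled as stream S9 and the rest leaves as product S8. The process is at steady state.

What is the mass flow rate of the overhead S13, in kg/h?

Overall dye balance (none leaves overhead): dye in fresh feed = dye in product, i.e. 756×0.202 = (1−0.243)·S7·0.765.
S7 = 152.71/(0.765×0.757) = 263.7 kg/h.
Recycle S9 = 0.243×263.7 = 64.08 kg/h.
Combined feed S2 = 756 + 64.08 = 820.08 kg/h.
Overhead S13 = S2 − S7 = 820.08 − 263.7 = 556.38 kg/h.

556.4 kg/h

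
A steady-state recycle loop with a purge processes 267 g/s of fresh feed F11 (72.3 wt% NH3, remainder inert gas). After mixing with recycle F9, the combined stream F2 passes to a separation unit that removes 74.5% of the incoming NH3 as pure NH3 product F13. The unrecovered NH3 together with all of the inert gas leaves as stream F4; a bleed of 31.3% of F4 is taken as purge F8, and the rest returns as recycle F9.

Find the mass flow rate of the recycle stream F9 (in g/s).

inert gas enters only via F11 and leaves only via the purge: 267×0.277 = 0.313×(inert gas in F4), and the separation unit passes all inert gas, so inert gas in F2 = inert gas in F4 = 236.29 g/s.
NH3 in F2: m_A = 267×0.723 + (1−0.313)·(1−0.745)·m_A, so m_A = 193.04/0.8248 = 234.04 g/s.
F4 = (1−0.745)×234.04 + 236.29 = 295.97 g/s.
Recycle F9 = (1−0.313)×295.97 = 203.33 g/s.

203.3 g/s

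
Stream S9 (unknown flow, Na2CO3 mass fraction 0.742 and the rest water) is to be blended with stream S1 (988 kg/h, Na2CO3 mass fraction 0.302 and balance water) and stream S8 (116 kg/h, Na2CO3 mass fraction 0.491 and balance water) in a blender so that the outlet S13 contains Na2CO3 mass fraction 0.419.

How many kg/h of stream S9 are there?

Let S9 be the unknown flow. Total out = 1104 + S9.
Na2CO3 balance: 355.33 + 0.742·S9 = 0.419·(1104 + S9)
(0.742 − 0.419)·S9 = 0.419×1104 − 355.33 = 107.24
S9 = 107.24 / 0.323 = 332.02 kg/h

332 kg/h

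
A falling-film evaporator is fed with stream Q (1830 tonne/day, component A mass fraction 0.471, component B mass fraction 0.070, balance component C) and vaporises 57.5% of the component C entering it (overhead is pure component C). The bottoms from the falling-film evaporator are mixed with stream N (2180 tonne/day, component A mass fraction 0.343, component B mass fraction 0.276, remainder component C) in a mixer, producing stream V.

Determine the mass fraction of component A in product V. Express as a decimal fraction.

Vapour removed = 0.575×0.459×1830 = 482.98 tonne/day; concentrate = 1347 tonne/day.
component A reaching the mixer = 861.93 (from concentrate) + 2180×0.343 = 1609.7 tonne/day.
Product flow = 1347 + 2180 = 3527 tonne/day; component A fraction = 0.456.

0.456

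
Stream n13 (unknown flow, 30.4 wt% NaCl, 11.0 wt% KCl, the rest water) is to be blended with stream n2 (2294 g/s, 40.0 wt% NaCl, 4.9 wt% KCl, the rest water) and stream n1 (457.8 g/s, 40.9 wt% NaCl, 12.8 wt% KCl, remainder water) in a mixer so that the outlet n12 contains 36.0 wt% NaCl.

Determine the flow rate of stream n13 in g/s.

Let n13 be the unknown flow. Total out = 2751.8 + n13.
NaCl balance: 1104.8 + 0.304·n13 = 0.360·(2751.8 + n13)
(0.304 − 0.360)·n13 = 0.360×2751.8 − 1104.8 = -114.19
n13 = -114.19 / -0.056 = 2039.1 g/s

2039 g/s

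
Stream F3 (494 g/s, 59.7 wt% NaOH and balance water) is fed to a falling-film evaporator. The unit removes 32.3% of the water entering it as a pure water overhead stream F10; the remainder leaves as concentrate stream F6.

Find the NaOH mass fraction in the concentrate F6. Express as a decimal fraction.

0.6863

NaOH is not removed: 494×0.597 = 294.92 g/s of NaOH enters F6.
water entering = 494×0.403 = 199.08 g/s; overhead removed = 0.323×199.08 = 64.303 g/s.
Concentrate = 494 − 64.303 = 429.7 g/s.
Mass fraction = 294.92/429.7 = 0.6863.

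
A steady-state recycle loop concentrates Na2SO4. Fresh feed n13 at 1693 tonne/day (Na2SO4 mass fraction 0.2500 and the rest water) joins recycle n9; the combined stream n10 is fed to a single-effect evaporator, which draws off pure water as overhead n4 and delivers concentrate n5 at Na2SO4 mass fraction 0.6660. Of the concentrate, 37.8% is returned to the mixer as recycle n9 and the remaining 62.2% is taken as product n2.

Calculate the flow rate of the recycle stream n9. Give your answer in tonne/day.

Overall Na2SO4 balance (none leaves overhead): Na2SO4 in fresh feed = Na2SO4 in product, i.e. 1693×0.250 = (1−0.378)·n5·0.666.
n5 = 423.25/(0.666×0.622) = 1021.7 tonne/day.
Recycle n9 = 0.378×1021.7 = 386.21 tonne/day.

386.2 tonne/day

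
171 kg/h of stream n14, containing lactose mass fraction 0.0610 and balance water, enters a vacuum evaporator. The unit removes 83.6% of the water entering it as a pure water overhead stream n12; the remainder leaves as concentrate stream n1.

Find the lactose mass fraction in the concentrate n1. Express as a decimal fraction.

lactose is not removed: 171×0.061 = 10.431 kg/h of lactose enters n1.
water entering = 171×0.939 = 160.57 kg/h; overhead removed = 0.836×160.57 = 134.24 kg/h.
Concentrate = 171 − 134.24 = 36.764 kg/h.
Mass fraction = 10.431/36.764 = 0.2837.

0.2837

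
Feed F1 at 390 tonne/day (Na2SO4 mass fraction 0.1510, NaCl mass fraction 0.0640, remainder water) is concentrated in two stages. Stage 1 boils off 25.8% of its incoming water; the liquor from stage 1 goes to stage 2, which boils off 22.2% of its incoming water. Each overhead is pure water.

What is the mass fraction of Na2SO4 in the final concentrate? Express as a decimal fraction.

water in feed = 390×0.785 = 306.15 tonne/day.
After stage 1: water left = (1−0.258)×306.15 = 227.16; stream total = 311.01 tonne/day.
After stage 2: water left = (1−0.222)×227.16 = 176.73; final concentrate = 260.58 tonne/day.
Na2SO4 fraction = 58.89/260.58 = 0.2260.

0.2260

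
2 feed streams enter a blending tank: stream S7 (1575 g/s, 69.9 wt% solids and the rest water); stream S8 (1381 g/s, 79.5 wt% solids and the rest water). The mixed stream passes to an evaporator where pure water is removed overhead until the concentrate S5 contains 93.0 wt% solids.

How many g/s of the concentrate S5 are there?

2364 g/s

solids entering = 1575×0.699 + 1381×0.795 = 2198.8 g/s.
All solids reports to S5, so S5 = 2198.8/0.930 = 2364.3 g/s.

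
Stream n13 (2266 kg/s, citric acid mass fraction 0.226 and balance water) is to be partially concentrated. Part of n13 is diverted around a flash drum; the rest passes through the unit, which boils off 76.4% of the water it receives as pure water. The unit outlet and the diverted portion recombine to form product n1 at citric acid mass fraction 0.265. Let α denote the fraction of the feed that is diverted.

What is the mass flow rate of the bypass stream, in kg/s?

1702 kg/s

All 2266×0.226 = 512.12 kg/s of citric acid reaches n1, so n1 = 512.12/0.265 = 1932.5 kg/s and vapour = 333.49 kg/s.
The evaporator receives (1−α)·2266 of feed at 0.774 water and removes 0.764 of that water:
0.764×0.774×(1−α)×2266 = 333.49
(1−α) = 333.49/1340 = 0.2489;  α = 0.7511.
Bypass flow = 0.7511×2266 = 1702 kg/s.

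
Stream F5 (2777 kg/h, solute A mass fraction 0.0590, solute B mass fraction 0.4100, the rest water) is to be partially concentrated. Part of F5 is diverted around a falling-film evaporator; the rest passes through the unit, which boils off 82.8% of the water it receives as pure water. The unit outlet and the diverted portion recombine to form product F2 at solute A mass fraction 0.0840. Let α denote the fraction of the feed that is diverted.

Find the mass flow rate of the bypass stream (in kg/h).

All 2777×0.059 = 163.84 kg/h of solute A reaches F2, so F2 = 163.84/0.084 = 1950.5 kg/h and vapour = 826.49 kg/h.
The evaporator receives (1−α)·2777 of feed at 0.531 water and removes 0.828 of that water:
0.828×0.531×(1−α)×2777 = 826.49
(1−α) = 826.49/1221 = 0.6769;  α = 0.3231.
Bypass flow = 0.3231×2777 = 897.2 kg/h.

897.2 kg/h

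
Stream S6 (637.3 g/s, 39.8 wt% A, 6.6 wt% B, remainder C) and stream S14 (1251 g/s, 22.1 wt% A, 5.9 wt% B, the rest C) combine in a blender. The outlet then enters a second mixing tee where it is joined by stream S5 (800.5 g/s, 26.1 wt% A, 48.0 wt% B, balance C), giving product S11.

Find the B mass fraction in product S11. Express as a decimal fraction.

Overall, product flow = 2688.8 g/s.
B in = 637.3×0.066 + 1251×0.059 + 800.5×0.480 = 500.11 g/s.
B fraction in S11 = 0.186.

0.186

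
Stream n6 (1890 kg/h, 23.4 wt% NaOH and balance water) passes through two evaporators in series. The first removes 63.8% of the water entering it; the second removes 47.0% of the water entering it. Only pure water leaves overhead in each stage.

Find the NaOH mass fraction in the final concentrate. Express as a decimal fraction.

0.614

water in feed = 1890×0.766 = 1447.7 kg/h.
After stage 1: water left = (1−0.638)×1447.7 = 524.08; stream total = 966.34 kg/h.
After stage 2: water left = (1−0.470)×524.08 = 277.76; final concentrate = 720.02 kg/h.
NaOH fraction = 442.26/720.02 = 0.614.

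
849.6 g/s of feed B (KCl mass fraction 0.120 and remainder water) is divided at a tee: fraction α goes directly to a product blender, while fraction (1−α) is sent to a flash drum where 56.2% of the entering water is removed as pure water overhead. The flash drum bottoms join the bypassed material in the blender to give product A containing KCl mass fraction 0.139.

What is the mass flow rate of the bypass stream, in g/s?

614.8 g/s

All 849.6×0.120 = 101.95 g/s of KCl reaches A, so A = 101.95/0.139 = 733.47 g/s and vapour = 116.13 g/s.
The evaporator receives (1−α)·849.6 of feed at 0.880 water and removes 0.562 of that water:
0.562×0.880×(1−α)×849.6 = 116.13
(1−α) = 116.13/420.18 = 0.2764;  α = 0.7236.
Bypass flow = 0.7236×849.6 = 614.78 g/s.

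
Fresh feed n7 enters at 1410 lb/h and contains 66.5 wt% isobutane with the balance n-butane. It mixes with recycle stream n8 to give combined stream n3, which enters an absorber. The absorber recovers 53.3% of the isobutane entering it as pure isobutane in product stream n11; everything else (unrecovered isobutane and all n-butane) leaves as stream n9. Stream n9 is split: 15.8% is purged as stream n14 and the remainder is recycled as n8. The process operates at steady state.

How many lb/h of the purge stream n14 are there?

586.4 lb/h

n-butane enters only via n7 and leaves only via the purge: 1410×0.335 = 0.158×(n-butane in n9), and the absorber passes all n-butane, so n-butane in n3 = n-butane in n9 = 2989.6 lb/h.
isobutane in n3: m_A = 1410×0.665 + (1−0.158)·(1−0.533)·m_A, so m_A = 937.65/0.6068 = 1545.3 lb/h.
n9 = (1−0.533)×1545.3 + 2989.6 = 3711.2 lb/h.
Purge n14 = 0.158×3711.2 = 586.37 lb/h.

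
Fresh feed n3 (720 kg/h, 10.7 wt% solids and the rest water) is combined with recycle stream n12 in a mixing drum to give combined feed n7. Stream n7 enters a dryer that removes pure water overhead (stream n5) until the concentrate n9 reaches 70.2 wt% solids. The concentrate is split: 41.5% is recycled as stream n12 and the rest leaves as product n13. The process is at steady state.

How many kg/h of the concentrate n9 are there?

187.6 kg/h

Overall solids balance (none leaves overhead): solids in fresh feed = solids in product, i.e. 720×0.107 = (1−0.415)·n9·0.702.
n9 = 77.04/(0.702×0.585) = 187.6 kg/h.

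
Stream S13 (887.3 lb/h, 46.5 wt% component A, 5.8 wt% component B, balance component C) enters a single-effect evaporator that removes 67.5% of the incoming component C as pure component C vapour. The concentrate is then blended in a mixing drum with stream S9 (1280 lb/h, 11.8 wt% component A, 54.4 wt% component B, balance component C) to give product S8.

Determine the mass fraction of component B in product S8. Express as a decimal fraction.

Vapour removed = 0.675×0.477×887.3 = 285.69 lb/h; concentrate = 601.61 lb/h.
component B reaching the mixer = 51.463 (from concentrate) + 1280×0.544 = 747.78 lb/h.
Product flow = 601.61 + 1280 = 1881.6 lb/h; component B fraction = 0.3974.

0.3974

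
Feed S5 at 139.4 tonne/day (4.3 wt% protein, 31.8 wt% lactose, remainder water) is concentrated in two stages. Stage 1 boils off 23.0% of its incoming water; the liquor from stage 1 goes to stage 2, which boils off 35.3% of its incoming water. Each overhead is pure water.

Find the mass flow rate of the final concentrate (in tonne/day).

water in feed = 139.4×0.639 = 89.077 tonne/day.
After stage 1: water left = (1−0.230)×89.077 = 68.589; stream total = 118.91 tonne/day.
After stage 2: water left = (1−0.353)×68.589 = 44.377; final concentrate = 94.7 tonne/day.

94.7 tonne/day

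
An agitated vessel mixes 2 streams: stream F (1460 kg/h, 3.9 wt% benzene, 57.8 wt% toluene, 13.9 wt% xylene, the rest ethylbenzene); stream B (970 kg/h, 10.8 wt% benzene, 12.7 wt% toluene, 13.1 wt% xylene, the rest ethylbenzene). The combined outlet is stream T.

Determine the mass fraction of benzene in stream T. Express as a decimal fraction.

0.0665

Total flow out = 1460 + 970 = 2430 kg/h.
benzene in = 1460×0.039 + 970×0.108 = 161.7 kg/h.
benzene mass fraction in T = 161.7/2430 = 0.0665.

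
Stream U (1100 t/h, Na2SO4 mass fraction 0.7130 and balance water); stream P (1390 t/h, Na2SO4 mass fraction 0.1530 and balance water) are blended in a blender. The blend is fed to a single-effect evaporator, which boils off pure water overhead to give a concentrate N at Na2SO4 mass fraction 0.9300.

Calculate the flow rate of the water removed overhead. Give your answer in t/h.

Na2SO4 entering = 1100×0.713 + 1390×0.153 = 996.97 t/h.
All Na2SO4 reports to N, so N = 996.97/0.930 = 1072 t/h.
Total feed = 2490 t/h; overhead = 2490 − 1072 = 1418 t/h.

1418 t/h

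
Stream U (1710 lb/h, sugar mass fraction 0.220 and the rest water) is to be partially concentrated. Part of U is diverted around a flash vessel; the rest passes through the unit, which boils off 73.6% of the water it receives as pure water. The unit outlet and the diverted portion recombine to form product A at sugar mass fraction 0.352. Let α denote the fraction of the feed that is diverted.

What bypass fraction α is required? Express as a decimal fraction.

0.347

All 1710×0.220 = 376.2 lb/h of sugar reaches A, so A = 376.2/0.352 = 1068.8 lb/h and vapour = 641.25 lb/h.
The evaporator receives (1−α)·1710 of feed at 0.780 water and removes 0.736 of that water:
0.736×0.780×(1−α)×1710 = 641.25
(1−α) = 641.25/981.68 = 0.6532;  α = 0.3468.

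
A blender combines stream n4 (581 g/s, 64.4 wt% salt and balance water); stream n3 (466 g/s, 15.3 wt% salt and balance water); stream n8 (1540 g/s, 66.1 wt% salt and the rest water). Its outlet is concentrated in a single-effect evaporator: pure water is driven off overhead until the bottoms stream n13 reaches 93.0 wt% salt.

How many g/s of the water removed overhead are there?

salt entering = 581×0.644 + 466×0.153 + 1540×0.661 = 1463.4 g/s.
All salt reports to n13, so n13 = 1463.4/0.930 = 1573.6 g/s.
Total feed = 2587 g/s; overhead = 2587 − 1573.6 = 1013.4 g/s.

1013 g/s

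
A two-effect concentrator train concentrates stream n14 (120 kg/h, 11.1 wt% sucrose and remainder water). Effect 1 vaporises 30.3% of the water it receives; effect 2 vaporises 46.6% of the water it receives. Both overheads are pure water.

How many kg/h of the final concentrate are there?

53.03 kg/h

water in feed = 120×0.889 = 106.68 kg/h.
After stage 1: water left = (1−0.303)×106.68 = 74.356; stream total = 87.676 kg/h.
After stage 2: water left = (1−0.466)×74.356 = 39.706; final concentrate = 53.026 kg/h.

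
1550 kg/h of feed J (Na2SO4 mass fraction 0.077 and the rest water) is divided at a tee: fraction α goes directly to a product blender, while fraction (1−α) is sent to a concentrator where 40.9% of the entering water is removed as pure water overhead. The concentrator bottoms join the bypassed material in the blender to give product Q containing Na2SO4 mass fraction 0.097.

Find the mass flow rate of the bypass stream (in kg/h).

All 1550×0.077 = 119.35 kg/h of Na2SO4 reaches Q, so Q = 119.35/0.097 = 1230.4 kg/h and vapour = 319.59 kg/h.
The evaporator receives (1−α)·1550 of feed at 0.923 water and removes 0.409 of that water:
0.409×0.923×(1−α)×1550 = 319.59
(1−α) = 319.59/585.14 = 0.5462;  α = 0.4538.
Bypass flow = 0.4538×1550 = 703.43 kg/h.

703.4 kg/h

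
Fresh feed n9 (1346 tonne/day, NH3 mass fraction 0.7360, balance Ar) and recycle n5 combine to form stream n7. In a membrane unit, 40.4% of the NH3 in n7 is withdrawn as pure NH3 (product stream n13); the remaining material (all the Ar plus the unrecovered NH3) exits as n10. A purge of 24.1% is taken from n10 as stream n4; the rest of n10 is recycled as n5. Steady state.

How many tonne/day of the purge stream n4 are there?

615.2 tonne/day

Ar enters only via n9 and leaves only via the purge: 1346×0.264 = 0.241×(Ar in n10), and the membrane unit passes all Ar, so Ar in n7 = Ar in n10 = 1474.5 tonne/day.
NH3 in n7: m_A = 1346×0.736 + (1−0.241)·(1−0.404)·m_A, so m_A = 990.66/0.5476 = 1809 tonne/day.
n10 = (1−0.404)×1809 + 1474.5 = 2552.6 tonne/day.
Purge n4 = 0.241×2552.6 = 615.18 tonne/day.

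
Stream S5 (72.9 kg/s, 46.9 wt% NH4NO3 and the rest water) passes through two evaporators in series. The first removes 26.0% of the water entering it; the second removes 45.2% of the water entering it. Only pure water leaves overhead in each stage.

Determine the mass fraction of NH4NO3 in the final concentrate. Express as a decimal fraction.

0.685

water in feed = 72.9×0.531 = 38.71 kg/s.
After stage 1: water left = (1−0.260)×38.71 = 28.645; stream total = 62.835 kg/s.
After stage 2: water left = (1−0.452)×28.645 = 15.698; final concentrate = 49.888 kg/s.
NH4NO3 fraction = 34.19/49.888 = 0.685.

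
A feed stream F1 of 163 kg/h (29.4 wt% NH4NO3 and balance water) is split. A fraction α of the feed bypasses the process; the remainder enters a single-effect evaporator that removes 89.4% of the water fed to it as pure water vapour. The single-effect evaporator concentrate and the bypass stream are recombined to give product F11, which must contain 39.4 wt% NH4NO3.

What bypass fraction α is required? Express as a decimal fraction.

0.598

All 163×0.294 = 47.922 kg/h of NH4NO3 reaches F11, so F11 = 47.922/0.394 = 121.63 kg/h and vapour = 41.371 kg/h.
The evaporator receives (1−α)·163 of feed at 0.706 water and removes 0.894 of that water:
0.894×0.706×(1−α)×163 = 41.371
(1−α) = 41.371/102.88 = 0.4021;  α = 0.5979.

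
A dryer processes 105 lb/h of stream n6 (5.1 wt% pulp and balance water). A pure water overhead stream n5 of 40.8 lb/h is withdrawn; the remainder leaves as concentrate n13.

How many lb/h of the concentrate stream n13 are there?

Concentrate = 105 − 40.8 = 64.2 lb/h.

64.2 lb/h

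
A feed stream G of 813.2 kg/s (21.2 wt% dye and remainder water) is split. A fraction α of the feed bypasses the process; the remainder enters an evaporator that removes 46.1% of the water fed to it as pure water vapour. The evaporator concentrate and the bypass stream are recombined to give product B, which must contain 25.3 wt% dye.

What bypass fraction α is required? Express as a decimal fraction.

0.554

All 813.2×0.212 = 172.4 kg/s of dye reaches B, so B = 172.4/0.253 = 681.42 kg/s and vapour = 131.78 kg/s.
The evaporator receives (1−α)·813.2 of feed at 0.788 water and removes 0.461 of that water:
0.461×0.788×(1−α)×813.2 = 131.78
(1−α) = 131.78/295.41 = 0.4461;  α = 0.5539.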